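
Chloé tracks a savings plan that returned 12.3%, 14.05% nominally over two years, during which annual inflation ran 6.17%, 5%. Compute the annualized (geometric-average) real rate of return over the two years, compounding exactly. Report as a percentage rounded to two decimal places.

Compound the nominal returns: 1.1230 × 1.1405 = 1.28078150.
Compound inflation: 1.0617 × 1.0500 = 1.11478500.
Deflate: 1.28078150 / 1.11478500 = 1.14890450.
Annualized real rate = 1.14890450^(1/2) − 1 = 7.1870% → 7.19%.

7.19%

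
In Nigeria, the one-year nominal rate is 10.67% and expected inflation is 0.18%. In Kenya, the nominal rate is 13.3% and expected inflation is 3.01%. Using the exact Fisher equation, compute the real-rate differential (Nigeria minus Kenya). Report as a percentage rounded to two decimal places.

0.48%

Nigeria: (1 + 0.1067)/(1 + 0.0018) − 1 = 10.4712%
Kenya: (1 + 0.1330)/(1 + 0.0301) − 1 = 9.9893%
Differential = 10.4712% − 9.9893% = 0.4818% → 0.48%.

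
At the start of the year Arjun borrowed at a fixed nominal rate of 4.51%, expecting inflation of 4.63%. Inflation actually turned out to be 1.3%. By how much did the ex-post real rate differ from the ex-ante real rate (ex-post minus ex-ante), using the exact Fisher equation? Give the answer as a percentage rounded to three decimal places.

3.283%

Ex-ante: (1 + 0.0451)/(1 + 0.0463) − 1 = -0.114690%
Ex-post: (1 + 0.0451)/(1 + 0.0130) − 1 = 3.168806%
Difference (ex-post − ex-ante) = 3.283495% → 3.283%.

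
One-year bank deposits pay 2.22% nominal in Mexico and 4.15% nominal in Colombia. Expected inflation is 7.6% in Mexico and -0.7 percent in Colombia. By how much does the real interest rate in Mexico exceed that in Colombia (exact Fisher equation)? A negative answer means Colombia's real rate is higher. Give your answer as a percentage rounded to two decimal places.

-9.88%

Mexico: (1 + 0.0222)/(1 + 0.0760) − 1 = -5.0000%
Colombia: (1 + 0.0415)/(1 − 0.0070) − 1 = 4.8842%
Differential = -5.0000% − 4.8842% = -9.8842% → -9.88%.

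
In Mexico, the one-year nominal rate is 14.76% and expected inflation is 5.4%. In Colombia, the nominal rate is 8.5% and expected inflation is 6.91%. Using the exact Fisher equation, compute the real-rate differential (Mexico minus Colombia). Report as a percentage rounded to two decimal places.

7.39%

Mexico: (1 + 0.1476)/(1 + 0.0540) − 1 = 8.8805%
Colombia: (1 + 0.0850)/(1 + 0.0691) − 1 = 1.4872%
Differential = 8.8805% − 1.4872% = 7.3932% → 7.39%.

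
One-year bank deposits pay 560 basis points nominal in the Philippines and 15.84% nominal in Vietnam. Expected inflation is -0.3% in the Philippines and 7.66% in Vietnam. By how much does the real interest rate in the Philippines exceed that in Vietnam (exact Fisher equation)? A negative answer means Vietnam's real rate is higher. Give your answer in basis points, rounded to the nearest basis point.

The Philippines: (1 + 0.0560)/(1 − 0.0030) − 1 = 5.9178%
Vietnam: (1 + 0.1584)/(1 + 0.0766) − 1 = 7.5980%
Differential = 5.9178% − 7.5980% = -1.6802% → -168 basis points.

-168 basis points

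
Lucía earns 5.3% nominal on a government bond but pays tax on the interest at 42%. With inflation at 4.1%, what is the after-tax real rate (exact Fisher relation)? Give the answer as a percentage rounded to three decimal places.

After-tax nominal return = 5.3% × (1 − 0.42) = 3.0740%.
1 + r = 1.03074 / 1.04100 = 0.990144
After-tax real rate = 0.990144 − 1 → -0.986%.

-0.986%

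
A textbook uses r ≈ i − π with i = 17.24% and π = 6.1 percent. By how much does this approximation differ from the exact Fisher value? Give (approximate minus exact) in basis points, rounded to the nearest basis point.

Approximate: r ≈ 17.240% − 6.100% = 11.1400%
Exact: (1 + 0.1724)/(1 + 0.0610) − 1 = 10.4995%
Error = 11.1400% − 10.4995% = 0.6405% → 64 basis points.

64 basis points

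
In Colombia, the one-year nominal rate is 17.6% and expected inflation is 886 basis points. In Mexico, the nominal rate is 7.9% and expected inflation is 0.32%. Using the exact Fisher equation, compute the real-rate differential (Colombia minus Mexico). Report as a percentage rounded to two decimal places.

Colombia: (1 + 0.1760)/(1 + 0.0886) − 1 = 8.0287%
Mexico: (1 + 0.0790)/(1 + 0.0032) − 1 = 7.5558%
Differential = 8.0287% − 7.5558% = 0.4728% → 0.47%.

0.47%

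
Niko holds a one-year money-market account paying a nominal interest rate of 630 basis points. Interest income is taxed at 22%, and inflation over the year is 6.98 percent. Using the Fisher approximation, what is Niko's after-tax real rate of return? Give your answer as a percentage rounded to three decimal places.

After-tax nominal return = 6.3% × (1 − 0.22) = 4.9140%.
r ≈ 4.9140% − 6.98% → -2.066%.

-2.066%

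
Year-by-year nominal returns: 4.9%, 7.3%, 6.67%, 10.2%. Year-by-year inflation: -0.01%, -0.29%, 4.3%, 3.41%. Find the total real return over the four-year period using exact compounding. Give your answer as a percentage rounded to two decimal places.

23.04%

Nominal growth factor = 1.0490 × 1.0730 × 1.0667 × 1.1020 = 1.323120
Price-level growth factor = 0.9999 × 0.9971 × 1.0430 × 1.0341 = 1.075331
Real growth factor = 1.323120 / 1.075331 = 1.230430
Total real return = 1.230430 − 1 → 23.04%.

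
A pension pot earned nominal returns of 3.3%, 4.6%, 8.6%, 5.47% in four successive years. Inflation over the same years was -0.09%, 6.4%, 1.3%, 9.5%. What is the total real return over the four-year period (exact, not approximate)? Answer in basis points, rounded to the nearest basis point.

496 basis points

Compound the nominal returns: 1.0330 × 1.0460 × 1.0860 × 1.0547 = 1.237630.
Compound inflation: 0.9991 × 1.0640 × 1.0130 × 1.0950 = 1.179164.
Deflate: 1.237630 / 1.179164 = 1.049583.
Total real return = 1.049583 − 1 → 496 basis points.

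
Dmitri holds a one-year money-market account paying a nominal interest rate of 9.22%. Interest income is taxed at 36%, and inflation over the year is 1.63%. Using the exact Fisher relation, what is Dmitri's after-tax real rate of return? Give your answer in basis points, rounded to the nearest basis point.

After-tax nominal return = 9.22% × (1 − 0.36) = 5.9008%.
1 + r = 1.059008 / 1.01630 = 1.042023
After-tax real rate = 1.042023 − 1 → 420 basis points.

420 basis points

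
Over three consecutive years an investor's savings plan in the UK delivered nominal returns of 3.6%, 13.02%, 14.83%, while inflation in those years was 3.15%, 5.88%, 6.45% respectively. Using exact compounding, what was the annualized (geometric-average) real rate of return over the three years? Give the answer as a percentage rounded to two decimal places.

Nominal growth factor = 1.0360 × 1.1302 × 1.1483 = 1.34452977
Price-level growth factor = 1.0315 × 1.0588 × 1.0645 = 1.16259602
Real growth factor = 1.34452977 / 1.16259602 = 1.15648923
Annualized real rate = 1.15648923^(1/3) − 1 = 4.9656% → 4.97%.

4.97%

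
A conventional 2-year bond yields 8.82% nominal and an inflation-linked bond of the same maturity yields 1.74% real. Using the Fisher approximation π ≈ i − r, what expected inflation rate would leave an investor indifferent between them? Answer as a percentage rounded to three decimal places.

7.080%

π ≈ i − r = 8.82% − 1.74% → 7.080%.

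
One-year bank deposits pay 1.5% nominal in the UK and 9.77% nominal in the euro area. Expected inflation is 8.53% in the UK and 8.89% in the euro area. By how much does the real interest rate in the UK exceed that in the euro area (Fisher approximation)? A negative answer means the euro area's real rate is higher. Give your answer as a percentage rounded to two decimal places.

The UK: 1.5% − 8.53% = -7.030%
The euro area: 9.77% − 8.89% = 0.880%
Differential = -7.910% → -7.91%.

-7.91%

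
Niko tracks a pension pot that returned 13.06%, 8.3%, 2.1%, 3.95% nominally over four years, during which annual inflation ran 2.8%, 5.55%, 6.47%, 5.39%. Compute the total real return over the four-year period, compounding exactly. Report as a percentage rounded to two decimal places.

6.74%

Compound the nominal returns: 1.1306 × 1.0830 × 1.0210 × 1.0395 = 1.299534.
Compound inflation: 1.0280 × 1.0555 × 1.0647 × 1.0539 = 1.217525.
Deflate: 1.299534 / 1.217525 = 1.067357.
Total real return = 1.067357 − 1 → 6.74%.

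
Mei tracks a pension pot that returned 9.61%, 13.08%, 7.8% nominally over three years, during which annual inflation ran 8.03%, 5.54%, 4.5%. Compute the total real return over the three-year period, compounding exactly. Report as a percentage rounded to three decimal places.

Nominal growth factor = 1.0961 × 1.1308 × 1.0780 = 1.336149
Price-level growth factor = 1.0803 × 1.0554 × 1.0450 = 1.191455
Real growth factor = 1.336149 / 1.191455 = 1.121442
Total real return = 1.121442 − 1 → 12.144%.

12.144%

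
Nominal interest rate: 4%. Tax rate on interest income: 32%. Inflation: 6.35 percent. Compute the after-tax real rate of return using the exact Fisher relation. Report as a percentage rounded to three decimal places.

After-tax nominal return = 4% × (1 − 0.32) = 2.7200%.
1 + r = 1.02720 / 1.06350 = 0.965867
After-tax real rate = 0.965867 − 1 → -3.413%.

-3.413%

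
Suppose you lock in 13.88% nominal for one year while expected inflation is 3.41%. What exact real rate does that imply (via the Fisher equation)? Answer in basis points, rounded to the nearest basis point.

1 + r = 1.13880 / 1.03410 = 1.101247
r = 1.101247 − 1 = 10.1247%, i.e. 1012 basis points.

1012 basis points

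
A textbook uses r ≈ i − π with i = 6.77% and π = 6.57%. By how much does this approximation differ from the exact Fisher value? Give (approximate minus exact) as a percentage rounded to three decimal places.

0.012%

Approximate: r ≈ 6.770% − 6.570% = 0.2000%
Exact: (1 + 0.0677)/(1 + 0.0657) − 1 = 0.1877%
Error = 0.2000% − 0.1877% = 0.0123% → 0.012%.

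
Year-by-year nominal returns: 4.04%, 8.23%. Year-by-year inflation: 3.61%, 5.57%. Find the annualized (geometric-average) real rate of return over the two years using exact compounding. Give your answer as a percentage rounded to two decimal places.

1.46%

Compound the nominal returns: 1.0404 × 1.0823 = 1.12602492.
Compound inflation: 1.0361 × 1.0557 = 1.09381077.
Deflate: 1.12602492 / 1.09381077 = 1.02945130.
Annualized real rate = 1.02945130^(1/2) − 1 = 1.4619% → 1.46%.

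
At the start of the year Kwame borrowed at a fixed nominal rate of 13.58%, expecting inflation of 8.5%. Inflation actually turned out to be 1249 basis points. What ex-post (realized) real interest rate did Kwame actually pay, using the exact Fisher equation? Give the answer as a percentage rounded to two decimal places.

0.97%

Ex-post: (1 + 0.1358)/(1 + 0.1249) − 1 = 0.9690%
So the realized real rate is 0.97%.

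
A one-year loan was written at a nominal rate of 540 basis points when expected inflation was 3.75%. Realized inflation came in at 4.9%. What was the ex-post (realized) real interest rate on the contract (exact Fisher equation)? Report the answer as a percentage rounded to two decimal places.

Ex-post: (1 + 0.0540)/(1 + 0.0490) − 1 = 0.4766%
So the realized real rate is 0.48%.

0.48%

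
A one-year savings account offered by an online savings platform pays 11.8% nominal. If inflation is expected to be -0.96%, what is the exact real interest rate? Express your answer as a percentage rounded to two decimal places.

12.88%

1 + r = 1.11800 / 0.99040 = 1.128837
r = 1.128837 − 1 = 12.8837%, i.e. 12.88%.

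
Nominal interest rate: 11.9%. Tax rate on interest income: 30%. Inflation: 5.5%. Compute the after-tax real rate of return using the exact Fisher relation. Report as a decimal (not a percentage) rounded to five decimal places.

0.02682

After-tax nominal return = 11.9% × (1 − 0.3) = 8.3300%.
1 + r = 1.08330 / 1.05500 = 1.0268246
After-tax real rate = 1.0268246 − 1 → 0.02682.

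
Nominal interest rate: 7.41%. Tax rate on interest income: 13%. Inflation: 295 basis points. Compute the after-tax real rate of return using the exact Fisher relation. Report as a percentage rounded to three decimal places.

3.397%

After-tax nominal return = 7.41% × (1 − 0.13) = 6.4467%.
1 + r = 1.064467 / 1.02950 = 1.03396503
After-tax real rate = 1.03396503 − 1 → 3.397%.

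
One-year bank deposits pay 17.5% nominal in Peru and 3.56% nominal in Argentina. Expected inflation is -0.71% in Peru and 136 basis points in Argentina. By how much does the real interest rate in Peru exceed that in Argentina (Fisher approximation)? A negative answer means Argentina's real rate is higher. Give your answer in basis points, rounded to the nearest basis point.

Peru: 17.5% − (-0.71%) = 18.210%
Argentina: 3.56% − 1.36% = 2.200%
Differential = 16.010% → 1601 basis points.

1601 basis points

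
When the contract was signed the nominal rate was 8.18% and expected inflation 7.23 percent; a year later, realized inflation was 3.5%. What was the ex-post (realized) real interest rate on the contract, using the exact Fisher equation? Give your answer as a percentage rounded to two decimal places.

4.52%

Ex-post: (1 + 0.0818)/(1 + 0.0350) − 1 = 4.5217%
So the realized real rate is 4.52%.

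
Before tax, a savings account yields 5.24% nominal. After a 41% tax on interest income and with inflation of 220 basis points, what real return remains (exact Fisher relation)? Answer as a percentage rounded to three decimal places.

0.872%

After-tax nominal return = 5.24% × (1 − 0.41) = 3.0916%.
1 + r = 1.030916 / 1.02200 = 1.008724
After-tax real rate = 1.008724 − 1 → 0.872%.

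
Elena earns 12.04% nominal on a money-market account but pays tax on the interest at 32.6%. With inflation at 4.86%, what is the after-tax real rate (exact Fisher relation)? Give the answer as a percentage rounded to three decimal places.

After-tax nominal return = 12.04% × (1 − 0.326) = 8.11496%.
1 + r = 1.0811496 / 1.04860 = 1.031041
After-tax real rate = 1.031041 − 1 → 3.104%.

3.104%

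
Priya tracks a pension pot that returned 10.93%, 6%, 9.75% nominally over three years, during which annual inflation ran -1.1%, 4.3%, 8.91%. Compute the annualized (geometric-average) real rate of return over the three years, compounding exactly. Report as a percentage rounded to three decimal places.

4.730%

Compound the nominal returns: 1.1093 × 1.0600 × 1.0975 = 1.29050416.
Compound inflation: 0.9890 × 1.0430 × 1.0891 = 1.12343606.
Deflate: 1.29050416 / 1.12343606 = 1.14871171.
Annualized real rate = 1.14871171^(1/3) − 1 = 4.7298% → 4.730%.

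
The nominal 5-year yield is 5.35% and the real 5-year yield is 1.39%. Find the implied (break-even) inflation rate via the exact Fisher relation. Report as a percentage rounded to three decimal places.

(1 + π) = (1 + i)/(1 + r) = 1.05350 / 1.01390 = 1.039057
Break-even inflation = 1.039057 − 1 → 3.906%.

3.906%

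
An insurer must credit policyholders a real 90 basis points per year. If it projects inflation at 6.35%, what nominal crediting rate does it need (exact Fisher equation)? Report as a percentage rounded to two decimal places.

(1 + i) = (1 + r)(1 + π) = 1.00900 × 1.06350 = 1.0730715
i = 1.0730715 − 1, so the required nominal rate is 7.31%.

7.31%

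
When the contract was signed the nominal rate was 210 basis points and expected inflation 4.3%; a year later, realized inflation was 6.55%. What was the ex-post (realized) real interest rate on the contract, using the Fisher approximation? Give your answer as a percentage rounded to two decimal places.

Ex-post: 2.1% − 6.55% = -4.450%
So the realized real rate is -4.45%.

-4.45%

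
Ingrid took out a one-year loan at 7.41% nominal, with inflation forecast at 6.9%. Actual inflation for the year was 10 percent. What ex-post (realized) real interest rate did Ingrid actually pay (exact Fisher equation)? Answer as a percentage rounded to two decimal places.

Ex-post: (1 + 0.0741)/(1 + 0.1000) − 1 = -2.3545%
So the realized real rate is -2.35%.

-2.35%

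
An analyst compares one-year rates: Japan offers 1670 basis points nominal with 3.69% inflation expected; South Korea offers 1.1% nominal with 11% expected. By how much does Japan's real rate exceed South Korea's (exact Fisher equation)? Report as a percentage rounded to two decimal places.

Japan: (1 + 0.1670)/(1 + 0.0369) − 1 = 12.5470%
South Korea: (1 + 0.0110)/(1 + 0.1100) − 1 = -8.9189%
Differential = 12.5470% − (-8.9189%) = 21.4659% → 21.47%.

21.47%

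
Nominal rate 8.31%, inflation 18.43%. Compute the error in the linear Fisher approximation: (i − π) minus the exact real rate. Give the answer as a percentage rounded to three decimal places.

Approximate: r ≈ 8.310% − 18.430% = -10.1200%
Exact: (1 + 0.0831)/(1 + 0.1843) − 1 = -8.5451%
Error = -10.1200% − (-8.5451%) = -1.5749% → -1.575%.

-1.575%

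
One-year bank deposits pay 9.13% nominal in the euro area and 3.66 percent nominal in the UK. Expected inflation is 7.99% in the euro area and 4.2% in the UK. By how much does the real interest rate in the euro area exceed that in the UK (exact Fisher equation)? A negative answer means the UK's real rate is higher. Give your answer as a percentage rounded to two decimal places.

The euro area: (1 + 0.0913)/(1 + 0.0799) − 1 = 1.0557%
The UK: (1 + 0.0366)/(1 + 0.0420) − 1 = -0.5182%
Differential = 1.0557% − (-0.5182%) = 1.5739% → 1.57%.

1.57%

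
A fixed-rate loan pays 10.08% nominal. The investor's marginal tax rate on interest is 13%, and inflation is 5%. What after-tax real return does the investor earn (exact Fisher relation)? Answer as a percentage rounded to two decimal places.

After-tax nominal return = 10.08% × (1 − 0.13) = 8.7696%.
1 + r = 1.087696 / 1.05000 = 1.035901
After-tax real rate = 1.035901 − 1 → 3.59%.

3.59%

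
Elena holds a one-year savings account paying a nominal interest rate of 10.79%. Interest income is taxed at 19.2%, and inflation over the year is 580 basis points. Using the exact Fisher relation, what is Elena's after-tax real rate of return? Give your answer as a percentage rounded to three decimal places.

After-tax nominal return = 10.79% × (1 − 0.192) = 8.71832%.
1 + r = 1.0871832 / 1.05800 = 1.027583
After-tax real rate = 1.027583 − 1 → 2.758%.

2.758%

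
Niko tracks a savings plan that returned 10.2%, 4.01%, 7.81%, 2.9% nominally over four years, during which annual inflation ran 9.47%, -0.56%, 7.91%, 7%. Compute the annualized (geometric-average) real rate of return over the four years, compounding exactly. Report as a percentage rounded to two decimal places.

Compound the nominal returns: 1.1020 × 1.0401 × 1.0781 × 1.0290 = 1.27154318.
Compound inflation: 1.0947 × 0.9944 × 1.0791 × 1.0700 = 1.25690283.
Deflate: 1.27154318 / 1.25690283 = 1.01164795.
Annualized real rate = 1.01164795^(1/4) − 1 = 0.2899% → 0.29%.

0.29%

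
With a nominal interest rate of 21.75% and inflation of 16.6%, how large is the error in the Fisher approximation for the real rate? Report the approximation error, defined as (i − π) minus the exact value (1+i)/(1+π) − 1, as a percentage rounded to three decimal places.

Approximate: r ≈ 21.750% − 16.600% = 5.1500%
Exact: (1 + 0.2175)/(1 + 0.1660) − 1 = 4.4168%
Error = 5.1500% − 4.4168% = 0.7332% → 0.733%.

0.733%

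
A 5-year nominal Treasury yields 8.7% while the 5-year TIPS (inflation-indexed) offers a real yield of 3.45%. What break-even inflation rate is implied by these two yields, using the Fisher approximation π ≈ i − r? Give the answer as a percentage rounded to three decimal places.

5.250%

π ≈ i − r = 8.7% − 3.45% → 5.250%.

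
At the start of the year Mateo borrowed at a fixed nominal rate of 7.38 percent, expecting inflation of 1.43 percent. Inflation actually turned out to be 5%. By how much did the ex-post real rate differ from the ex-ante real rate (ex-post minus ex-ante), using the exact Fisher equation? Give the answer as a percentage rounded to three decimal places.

-3.599%

Ex-ante: (1 + 0.0738)/(1 + 0.0143) − 1 = 5.8661%
Ex-post: (1 + 0.0738)/(1 + 0.0500) − 1 = 2.2667%
Difference (ex-post − ex-ante) = -3.5994% → -3.599%.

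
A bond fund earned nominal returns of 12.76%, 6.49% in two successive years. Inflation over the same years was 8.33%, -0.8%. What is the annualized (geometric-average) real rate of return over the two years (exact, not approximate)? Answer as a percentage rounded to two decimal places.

Compound the nominal returns: 1.1276 × 1.0649 = 1.20078124.
Compound inflation: 1.0833 × 0.9920 = 1.07463360.
Deflate: 1.20078124 / 1.07463360 = 1.11738665.
Annualized real rate = 1.11738665^(1/2) − 1 = 5.7065% → 5.71%.

5.71%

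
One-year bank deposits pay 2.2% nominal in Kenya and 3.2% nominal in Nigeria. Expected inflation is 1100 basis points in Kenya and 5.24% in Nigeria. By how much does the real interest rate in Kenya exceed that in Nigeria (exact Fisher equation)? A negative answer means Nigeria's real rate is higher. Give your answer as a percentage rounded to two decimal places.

-5.99%

Kenya: (1 + 0.0220)/(1 + 0.1100) − 1 = -7.9279%
Nigeria: (1 + 0.0320)/(1 + 0.0524) − 1 = -1.9384%
Differential = -7.9279% − (-1.9384%) = -5.9895% → -5.99%.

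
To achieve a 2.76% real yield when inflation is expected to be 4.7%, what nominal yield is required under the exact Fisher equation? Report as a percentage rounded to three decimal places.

7.590%

(1 + i) = (1 + r)(1 + π) = 1.02760 × 1.04700 = 1.0758972
i = 1.0758972 − 1, so the required nominal rate is 7.590%.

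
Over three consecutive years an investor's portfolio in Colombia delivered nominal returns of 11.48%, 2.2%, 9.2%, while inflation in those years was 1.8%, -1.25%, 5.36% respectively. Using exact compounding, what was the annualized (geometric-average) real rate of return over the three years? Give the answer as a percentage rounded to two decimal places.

Nominal growth factor = 1.1148 × 1.0220 × 1.0920 = 1.24414356
Price-level growth factor = 1.0180 × 0.9875 × 1.0536 = 1.05915774
Real growth factor = 1.24414356 / 1.05915774 = 1.17465370
Annualized real rate = 1.17465370^(1/3) − 1 = 5.5123% → 5.51%.

5.51%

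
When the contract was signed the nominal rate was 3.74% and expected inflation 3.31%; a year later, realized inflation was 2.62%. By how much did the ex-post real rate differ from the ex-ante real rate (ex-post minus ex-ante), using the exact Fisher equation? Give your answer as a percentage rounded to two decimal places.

0.68%

Ex-ante: (1 + 0.0374)/(1 + 0.0331) − 1 = 0.4162%
Ex-post: (1 + 0.0374)/(1 + 0.0262) − 1 = 1.0914%
Difference (ex-post − ex-ante) = 0.6752% → 0.68%.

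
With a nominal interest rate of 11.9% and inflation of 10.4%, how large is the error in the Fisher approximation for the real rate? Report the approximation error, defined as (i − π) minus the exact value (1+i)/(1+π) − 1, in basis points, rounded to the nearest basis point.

14 basis points

Approximate: r ≈ 11.900% − 10.400% = 1.5000%
Exact: (1 + 0.1190)/(1 + 0.1040) − 1 = 1.3587%
Error = 1.5000% − 1.3587% = 0.1413% → 14 basis points.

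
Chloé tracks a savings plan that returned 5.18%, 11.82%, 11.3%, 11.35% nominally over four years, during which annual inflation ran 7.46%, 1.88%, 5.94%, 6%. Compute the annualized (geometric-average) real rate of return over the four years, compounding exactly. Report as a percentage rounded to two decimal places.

Nominal growth factor = 1.0518 × 1.1182 × 1.1130 × 1.1135 = 1.45759893
Price-level growth factor = 1.0746 × 1.0188 × 1.0594 × 1.0600 = 1.22942377
Real growth factor = 1.45759893 / 1.22942377 = 1.18559520
Annualized real rate = 1.18559520^(1/4) − 1 = 4.3480% → 4.35%.

4.35%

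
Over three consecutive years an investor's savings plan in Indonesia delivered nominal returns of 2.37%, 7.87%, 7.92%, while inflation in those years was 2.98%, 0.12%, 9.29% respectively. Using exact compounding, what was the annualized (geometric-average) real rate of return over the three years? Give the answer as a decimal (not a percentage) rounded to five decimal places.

Nominal growth factor = 1.0237 × 1.0787 × 1.0792 = 1.19172299
Price-level growth factor = 1.0298 × 1.0012 × 1.0929 = 1.12681898
Real growth factor = 1.19172299 / 1.12681898 = 1.05759932
Annualized real rate = 1.05759932^(1/3) − 1 = 1.8843% → 0.01884.

0.01884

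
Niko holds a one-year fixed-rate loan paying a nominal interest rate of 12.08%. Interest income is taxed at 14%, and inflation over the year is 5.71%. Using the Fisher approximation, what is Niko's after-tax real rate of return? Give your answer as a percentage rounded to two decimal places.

4.68%

After-tax nominal return = 12.08% × (1 − 0.14) = 10.3888%.
r ≈ 10.3888% − 5.71% → 4.68%.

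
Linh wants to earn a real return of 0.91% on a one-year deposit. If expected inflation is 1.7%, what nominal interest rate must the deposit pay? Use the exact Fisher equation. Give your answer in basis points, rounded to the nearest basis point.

(1 + i) = (1 + r)(1 + π) = 1.00910 × 1.01700 = 1.0262547
i = 1.0262547 − 1, so the required nominal rate is 263 basis points.

263 basis points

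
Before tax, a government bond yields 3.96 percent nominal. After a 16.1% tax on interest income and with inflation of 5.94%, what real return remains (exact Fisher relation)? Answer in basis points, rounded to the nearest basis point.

-247 basis points

After-tax nominal return = 3.96% × (1 − 0.161) = 3.32244%.
1 + r = 1.0332244 / 1.05940 = 0.975292
After-tax real rate = 0.975292 − 1 → -247 basis points.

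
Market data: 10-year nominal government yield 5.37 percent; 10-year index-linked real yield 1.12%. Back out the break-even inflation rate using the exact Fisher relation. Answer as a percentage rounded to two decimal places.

(1 + π) = (1 + i)/(1 + r) = 1.05370 / 1.01120 = 1.042029
Break-even inflation = 1.042029 − 1 → 4.20%.

4.20%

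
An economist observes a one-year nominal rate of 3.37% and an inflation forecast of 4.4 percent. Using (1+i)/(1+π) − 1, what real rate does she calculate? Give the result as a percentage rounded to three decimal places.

-0.987%

By the Fisher relation, 1 + r = (1 + i)/(1 + π).
1 + r = 1.03370 / 1.04400 = 0.990134
r = 0.990134 − 1 = -0.9866%, i.e. -0.987%.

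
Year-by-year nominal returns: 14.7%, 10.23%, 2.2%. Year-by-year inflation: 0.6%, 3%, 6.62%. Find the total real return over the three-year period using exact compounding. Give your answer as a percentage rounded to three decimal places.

16.961%

Compound the nominal returns: 1.1470 × 1.1023 × 1.0220 = 1.292154.
Compound inflation: 1.0060 × 1.0300 × 1.0662 = 1.104775.
Deflate: 1.292154 / 1.104775 = 1.169608.
Total real return = 1.169608 − 1 → 16.961%.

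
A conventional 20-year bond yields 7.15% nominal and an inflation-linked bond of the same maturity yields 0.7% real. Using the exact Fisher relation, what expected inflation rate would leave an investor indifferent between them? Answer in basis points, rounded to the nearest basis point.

641 basis points

(1 + π) = (1 + i)/(1 + r) = 1.07150 / 1.00700 = 1.064052
Break-even inflation = 1.064052 − 1 → 641 basis points.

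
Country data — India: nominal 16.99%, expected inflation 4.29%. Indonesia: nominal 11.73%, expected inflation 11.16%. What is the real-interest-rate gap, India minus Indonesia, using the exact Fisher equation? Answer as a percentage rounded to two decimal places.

India: (1 + 0.1699)/(1 + 0.0429) − 1 = 12.1776%
Indonesia: (1 + 0.1173)/(1 + 0.1116) − 1 = 0.5128%
Differential = 12.1776% − 0.5128% = 11.6648% → 11.66%.

11.66%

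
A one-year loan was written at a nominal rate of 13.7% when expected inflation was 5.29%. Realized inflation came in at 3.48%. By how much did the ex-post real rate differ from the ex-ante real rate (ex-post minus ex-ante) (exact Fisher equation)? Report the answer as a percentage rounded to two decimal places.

1.89%

Ex-ante: (1 + 0.1370)/(1 + 0.0529) − 1 = 7.9875%
Ex-post: (1 + 0.1370)/(1 + 0.0348) − 1 = 9.8763%
Difference (ex-post − ex-ante) = 1.8888% → 1.89%.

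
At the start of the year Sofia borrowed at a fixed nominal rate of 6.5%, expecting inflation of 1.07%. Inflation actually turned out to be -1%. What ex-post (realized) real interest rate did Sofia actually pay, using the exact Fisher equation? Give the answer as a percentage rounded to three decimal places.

Ex-post: (1 + 0.0650)/(1 − 0.0100) − 1 = 7.5758%
So the realized real rate is 7.576%.

7.576%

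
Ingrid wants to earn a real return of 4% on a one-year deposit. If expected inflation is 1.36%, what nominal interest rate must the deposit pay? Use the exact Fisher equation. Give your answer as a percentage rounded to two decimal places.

(1 + i) = (1 + r)(1 + π) = 1.04000 × 1.01360 = 1.054144
i = 1.054144 − 1, so the required nominal rate is 5.41%.

5.41%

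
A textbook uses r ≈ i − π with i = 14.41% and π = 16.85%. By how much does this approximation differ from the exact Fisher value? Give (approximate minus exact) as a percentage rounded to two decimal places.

-0.35%

Approximate: r ≈ 14.410% − 16.850% = -2.4400%
Exact: (1 + 0.1441)/(1 + 0.1685) − 1 = -2.0881%
Error = -2.4400% − (-2.0881%) = -0.3519% → -0.35%.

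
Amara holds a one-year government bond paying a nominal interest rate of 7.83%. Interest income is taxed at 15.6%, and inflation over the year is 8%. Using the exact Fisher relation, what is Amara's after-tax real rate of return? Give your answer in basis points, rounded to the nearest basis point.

-129 basis points

After-tax nominal return = 7.83% × (1 − 0.156) = 6.60852%.
1 + r = 1.0660852 / 1.08000 = 0.987116
After-tax real rate = 0.987116 − 1 → -129 basis points.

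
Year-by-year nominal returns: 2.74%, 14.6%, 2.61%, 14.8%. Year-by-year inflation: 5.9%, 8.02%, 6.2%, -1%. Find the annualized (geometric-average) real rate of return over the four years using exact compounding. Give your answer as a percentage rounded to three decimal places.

Nominal growth factor = 1.0274 × 1.1460 × 1.0261 × 1.1480 = 1.38693387
Price-level growth factor = 1.0590 × 1.0802 × 1.0620 × 0.9900 = 1.20270702
Real growth factor = 1.38693387 / 1.20270702 = 1.15317684
Annualized real rate = 1.15317684^(1/4) − 1 = 3.6273% → 3.627%.

3.627%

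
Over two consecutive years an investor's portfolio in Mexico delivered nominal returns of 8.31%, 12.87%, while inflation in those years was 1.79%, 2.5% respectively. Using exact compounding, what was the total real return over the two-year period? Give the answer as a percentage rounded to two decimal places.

Compound the nominal returns: 1.0831 × 1.1287 = 1.222495.
Compound inflation: 1.0179 × 1.0250 = 1.043348.
Deflate: 1.222495 / 1.043348 = 1.171705.
Total real return = 1.171705 − 1 → 17.17%.

17.17%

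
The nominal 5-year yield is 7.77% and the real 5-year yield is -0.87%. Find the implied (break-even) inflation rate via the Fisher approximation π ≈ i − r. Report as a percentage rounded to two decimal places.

π ≈ i − r = 7.77% − (-0.87%) → 8.64%.

8.64%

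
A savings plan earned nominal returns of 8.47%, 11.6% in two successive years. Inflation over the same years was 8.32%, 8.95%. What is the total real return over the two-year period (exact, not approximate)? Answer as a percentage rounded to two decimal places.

Compound the nominal returns: 1.0847 × 1.1160 = 1.210525.
Compound inflation: 1.0832 × 1.0895 = 1.180146.
Deflate: 1.210525 / 1.180146 = 1.025742.
Total real return = 1.025742 − 1 → 2.57%.

2.57%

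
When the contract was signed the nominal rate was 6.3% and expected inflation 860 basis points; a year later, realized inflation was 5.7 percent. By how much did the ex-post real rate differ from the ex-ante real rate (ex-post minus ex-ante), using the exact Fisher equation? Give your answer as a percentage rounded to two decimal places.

Ex-ante: (1 + 0.0630)/(1 + 0.0860) − 1 = -2.1179%
Ex-post: (1 + 0.0630)/(1 + 0.0570) − 1 = 0.5676%
Difference (ex-post − ex-ante) = 2.6855% → 2.69%.

2.69%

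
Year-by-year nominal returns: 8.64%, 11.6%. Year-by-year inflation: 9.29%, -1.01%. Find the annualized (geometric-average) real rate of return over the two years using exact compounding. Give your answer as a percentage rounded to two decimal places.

Nominal growth factor = 1.0864 × 1.1160 = 1.21242240
Price-level growth factor = 1.0929 × 0.9899 = 1.08186171
Real growth factor = 1.21242240 / 1.08186171 = 1.12068150
Annualized real rate = 1.12068150^(1/2) − 1 = 5.8622% → 5.86%.

5.86%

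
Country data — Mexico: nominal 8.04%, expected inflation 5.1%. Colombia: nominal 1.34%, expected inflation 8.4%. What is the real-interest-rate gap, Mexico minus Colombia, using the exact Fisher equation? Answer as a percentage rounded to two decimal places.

9.31%

Mexico: (1 + 0.0804)/(1 + 0.0510) − 1 = 2.7973%
Colombia: (1 + 0.0134)/(1 + 0.0840) − 1 = -6.5129%
Differential = 2.7973% − (-6.5129%) = 9.3103% → 9.31%.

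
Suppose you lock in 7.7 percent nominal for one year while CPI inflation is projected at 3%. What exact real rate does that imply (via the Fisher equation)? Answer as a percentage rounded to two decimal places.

4.56%

By the Fisher equation, 1 + r = (1 + i)/(1 + π).
1 + r = 1.07700 / 1.03000 = 1.045631
r = 1.045631 − 1 = 4.5631%, i.e. 4.56%.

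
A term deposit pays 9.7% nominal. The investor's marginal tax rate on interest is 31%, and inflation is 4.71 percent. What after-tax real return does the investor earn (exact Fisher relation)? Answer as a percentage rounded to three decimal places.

1.894%

After-tax nominal return = 9.7% × (1 − 0.31) = 6.6930%.
1 + r = 1.06693 / 1.04710 = 1.018938
After-tax real rate = 1.018938 − 1 → 1.894%.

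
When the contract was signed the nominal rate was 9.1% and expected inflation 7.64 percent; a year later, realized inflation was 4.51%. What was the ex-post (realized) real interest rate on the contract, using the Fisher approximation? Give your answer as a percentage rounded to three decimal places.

Ex-post: 9.1% − 4.51% = 4.590%
So the realized real rate is 4.590%.

4.590%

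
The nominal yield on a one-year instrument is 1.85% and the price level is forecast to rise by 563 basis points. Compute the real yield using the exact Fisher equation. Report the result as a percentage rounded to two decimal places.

By the Fisher relation, 1 + r = (1 + i)/(1 + π).
1 + r = 1.01850 / 1.05630 = 0.964215
r = 0.964215 − 1 = -3.5785%, i.e. -3.58%.

-3.58%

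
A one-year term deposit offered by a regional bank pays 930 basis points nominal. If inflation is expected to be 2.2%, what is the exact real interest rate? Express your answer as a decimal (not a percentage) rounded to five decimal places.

By the Fisher equation, 1 + r = (1 + i)/(1 + π).
1 + r = 1.09300 / 1.02200 = 1.069472
r = 1.069472 − 1 = 6.9472%, i.e. 0.06947.

0.06947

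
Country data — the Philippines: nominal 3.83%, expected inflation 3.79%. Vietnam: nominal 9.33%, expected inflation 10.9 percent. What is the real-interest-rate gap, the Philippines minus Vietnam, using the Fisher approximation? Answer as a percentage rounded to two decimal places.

1.61%

The Philippines: 3.83% − 3.79% = 0.040%
Vietnam: 9.33% − 10.9% = -1.570%
Differential = 1.610% → 1.61%.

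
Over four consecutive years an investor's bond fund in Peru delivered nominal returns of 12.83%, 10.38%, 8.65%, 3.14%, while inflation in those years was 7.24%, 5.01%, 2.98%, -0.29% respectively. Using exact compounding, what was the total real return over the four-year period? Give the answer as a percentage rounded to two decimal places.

Compound the nominal returns: 1.1283 × 1.1038 × 1.0865 × 1.0314 = 1.395635.
Compound inflation: 1.0724 × 1.0501 × 1.0298 × 0.9971 = 1.156323.
Deflate: 1.395635 / 1.156323 = 1.206960.
Total real return = 1.206960 − 1 → 20.70%.

20.70%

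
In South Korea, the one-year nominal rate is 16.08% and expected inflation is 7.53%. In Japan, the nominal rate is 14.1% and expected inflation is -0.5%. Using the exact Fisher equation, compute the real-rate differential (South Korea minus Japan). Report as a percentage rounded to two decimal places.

-6.72%

South Korea: (1 + 0.1608)/(1 + 0.0753) − 1 = 7.9513%
Japan: (1 + 0.1410)/(1 − 0.0050) − 1 = 14.6734%
Differential = 7.9513% − 14.6734% = -6.7221% → -6.72%.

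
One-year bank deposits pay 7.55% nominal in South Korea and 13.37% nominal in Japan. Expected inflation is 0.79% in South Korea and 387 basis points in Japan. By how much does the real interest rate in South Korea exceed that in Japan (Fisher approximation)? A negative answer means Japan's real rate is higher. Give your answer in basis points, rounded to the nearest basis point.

South Korea: 7.55% − 0.79% = 6.760%
Japan: 13.37% − 3.87% = 9.500%
Differential = -2.740% → -274 basis points.

-274 basis points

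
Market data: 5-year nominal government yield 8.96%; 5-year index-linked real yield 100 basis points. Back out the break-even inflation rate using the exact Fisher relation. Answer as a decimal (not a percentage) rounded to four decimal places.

0.0788

(1 + π) = (1 + i)/(1 + r) = 1.08960 / 1.01000 = 1.078812
Break-even inflation = 1.078812 − 1 → 0.0788.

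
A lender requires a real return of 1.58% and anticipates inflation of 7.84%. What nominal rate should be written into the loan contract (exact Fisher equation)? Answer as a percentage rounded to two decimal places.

9.54%

(1 + i) = (1 + r)(1 + π) = 1.01580 × 1.07840 = 1.09543872
i = 1.09543872 − 1, so the required nominal rate is 9.54%.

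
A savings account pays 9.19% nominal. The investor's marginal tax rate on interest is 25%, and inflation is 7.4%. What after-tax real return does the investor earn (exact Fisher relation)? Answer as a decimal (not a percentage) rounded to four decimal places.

-0.0047

After-tax nominal return = 9.19% × (1 − 0.25) = 6.8925%.
1 + r = 1.068925 / 1.07400 = 0.995275
After-tax real rate = 0.995275 − 1 → -0.0047.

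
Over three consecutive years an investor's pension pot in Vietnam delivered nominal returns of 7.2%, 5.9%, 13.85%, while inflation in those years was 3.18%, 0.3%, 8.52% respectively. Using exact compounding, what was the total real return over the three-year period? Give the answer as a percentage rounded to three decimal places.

Nominal growth factor = 1.0720 × 1.0590 × 1.1385 = 1.292480
Price-level growth factor = 1.0318 × 1.0030 × 1.0852 = 1.123068
Real growth factor = 1.292480 / 1.123068 = 1.150847
Total real return = 1.150847 − 1 → 15.085%.

15.085%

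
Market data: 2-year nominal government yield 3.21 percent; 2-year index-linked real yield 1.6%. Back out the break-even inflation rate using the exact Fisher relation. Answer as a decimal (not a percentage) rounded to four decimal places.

0.0158

(1 + π) = (1 + i)/(1 + r) = 1.03210 / 1.01600 = 1.015846
Break-even inflation = 1.015846 − 1 → 0.0158.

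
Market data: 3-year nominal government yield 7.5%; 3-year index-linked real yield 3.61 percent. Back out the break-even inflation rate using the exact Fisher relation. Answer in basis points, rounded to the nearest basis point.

375 basis points

(1 + π) = (1 + i)/(1 + r) = 1.07500 / 1.03610 = 1.037545
Break-even inflation = 1.037545 − 1 → 375 basis points.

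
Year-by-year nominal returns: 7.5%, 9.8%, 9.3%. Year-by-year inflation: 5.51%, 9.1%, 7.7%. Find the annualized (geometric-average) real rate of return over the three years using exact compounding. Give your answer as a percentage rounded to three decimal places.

1.336%

Compound the nominal returns: 1.0750 × 1.0980 × 1.0930 = 1.29012255.
Compound inflation: 1.0551 × 1.0910 × 1.0770 = 1.23974989.
Deflate: 1.29012255 / 1.23974989 = 1.04063131.
Annualized real rate = 1.04063131^(1/3) − 1 = 1.3364% → 1.336%.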